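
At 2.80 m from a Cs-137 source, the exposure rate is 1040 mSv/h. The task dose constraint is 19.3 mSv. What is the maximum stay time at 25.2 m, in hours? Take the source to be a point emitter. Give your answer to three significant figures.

1.50 h

Applying the 1/r² law, rate at 25.2 m:
1040 × (2.80/25.2)² = 1040 × 0.01235 = 12.84 mSv/h.
Stay time = 19.3 mSv ÷ 12.84 mSv/h = 1.503 h.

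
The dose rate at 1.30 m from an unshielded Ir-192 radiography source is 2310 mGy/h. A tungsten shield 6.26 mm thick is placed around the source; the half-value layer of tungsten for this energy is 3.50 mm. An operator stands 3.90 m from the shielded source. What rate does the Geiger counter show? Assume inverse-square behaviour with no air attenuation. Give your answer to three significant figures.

74.3 mGy/h

Distance alone: (1.30/3.90)² = 0.1111, so 2310 × 0.1111 = 256.6 mGy/h.
Shield: 6.26/3.50 = 1.789 half-value layers → attenuation 2^(−1.789) = 0.2894.
Combined: 256.6 × 0.2894 = 74.26 mGy/h.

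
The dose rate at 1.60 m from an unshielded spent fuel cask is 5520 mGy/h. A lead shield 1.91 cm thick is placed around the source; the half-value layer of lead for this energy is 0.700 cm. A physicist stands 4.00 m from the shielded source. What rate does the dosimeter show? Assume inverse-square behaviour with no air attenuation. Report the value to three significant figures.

Distance alone: 5520 × (1.60/4.00)² = 5520 × 0.1600 = 883.2 mGy/h.
Shield: 1.91/0.700 = 2.729 half-value layers → attenuation 2^(−2.729) = 0.1508.
Combined: 883.2 × 0.1508 = 133.2 mGy/h.

133 mGy/h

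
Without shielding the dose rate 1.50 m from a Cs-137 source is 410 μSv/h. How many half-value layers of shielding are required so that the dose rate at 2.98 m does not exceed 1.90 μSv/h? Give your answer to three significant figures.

5.77 half-value layers

At 2.98 m, distance alone gives 410 × (1.50/2.98)² = 410 × 0.2534 = 103.9 μSv/h.
Further attenuation needed: 103.9/1.90 = 54.68.
n = log₂(54.68) = 5.773 half-value layers.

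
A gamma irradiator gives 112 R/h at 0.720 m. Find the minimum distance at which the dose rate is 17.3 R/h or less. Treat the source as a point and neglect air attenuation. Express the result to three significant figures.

1.83 m

Applying the 1/r² law, d₂ = d₁·√(I₁/I₂).
I₁/I₂ = 112/17.3 = 6.474, so d₂ = 0.720 × √6.474 = 1.832 m.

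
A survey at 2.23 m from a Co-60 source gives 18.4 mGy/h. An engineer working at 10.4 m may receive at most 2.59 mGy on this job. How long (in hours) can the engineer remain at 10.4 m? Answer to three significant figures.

Intensity scales as (d₁/d₂)², so rate at 10.4 m:
(2.23/10.4)² = 0.04598, so 18.4 × 0.04598 = 0.8460 mGy/h.
Stay time = 2.59 mGy ÷ 0.8460 mGy/h = 3.061 h.

3.06 h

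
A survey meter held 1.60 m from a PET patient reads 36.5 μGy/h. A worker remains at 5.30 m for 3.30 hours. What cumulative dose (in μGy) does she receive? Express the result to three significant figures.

11.0 μGy

Applying the 1/r² law, rate at 5.30 m:
(1.60/5.30)² = 0.09114, so 36.5 × 0.09114 = 3.327 μGy/h.
Dose = rate × time = 3.327 μGy/h × 3.300 h = 10.98 μGy.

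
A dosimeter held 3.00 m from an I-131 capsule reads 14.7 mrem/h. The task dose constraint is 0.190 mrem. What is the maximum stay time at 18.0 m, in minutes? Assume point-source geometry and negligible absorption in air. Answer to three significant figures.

Since intensity falls as 1/r², rate at 18.0 m:
14.7 × (3.00/18.0)² = 14.7 × 0.02778 = 0.4084 mrem/h.
Stay time = 0.190 mrem ÷ 0.4084 mrem/h = 0.4652 h = 27.91 min.

27.9 min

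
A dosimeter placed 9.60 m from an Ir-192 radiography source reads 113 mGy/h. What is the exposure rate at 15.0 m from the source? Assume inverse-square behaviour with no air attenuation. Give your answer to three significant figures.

By the inverse-square law, scaling from 9.60 m to 15.0 m:
113 × (9.60/15.0)² = 113 × 0.4096 = 46.28 mGy/h.

46.3 mGy/h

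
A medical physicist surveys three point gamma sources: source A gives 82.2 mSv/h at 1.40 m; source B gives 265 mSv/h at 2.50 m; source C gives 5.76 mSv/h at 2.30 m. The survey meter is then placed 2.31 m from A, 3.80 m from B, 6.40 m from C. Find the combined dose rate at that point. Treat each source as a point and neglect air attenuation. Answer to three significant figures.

146 mSv/h

Each source contributes Iᵢ·(dᵢ/rᵢ)²; contributions add.
A: 82.2 × (1.40/2.31)² = 30.19 mSv/h
B: 265 × (2.50/3.80)² = 114.7 mSv/h
C: 5.76 × (2.30/6.40)² = 0.7439 mSv/h
Total = 30.19 + 114.7 + 0.7439 = 145.6 mSv/h.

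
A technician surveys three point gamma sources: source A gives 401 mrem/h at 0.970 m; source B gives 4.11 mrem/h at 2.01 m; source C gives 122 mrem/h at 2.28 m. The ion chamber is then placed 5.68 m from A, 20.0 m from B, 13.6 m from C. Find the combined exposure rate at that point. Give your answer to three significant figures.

By superposition, sum each source's inverse-square contribution:
A: 401 × (0.970/5.68)² = 11.69 mrem/h
B: 4.11 × (2.01/20.0)² = 0.04151 mrem/h
C: 122 × (2.28/13.6)² = 3.429 mrem/h
Total = 11.69 + 0.04151 + 3.429 = 15.16 mrem/h.

15.2 mrem/h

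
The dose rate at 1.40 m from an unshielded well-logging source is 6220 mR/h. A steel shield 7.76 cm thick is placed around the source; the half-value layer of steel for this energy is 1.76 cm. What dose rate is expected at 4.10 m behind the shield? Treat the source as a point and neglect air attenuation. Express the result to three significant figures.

Distance alone: (1.40/4.10)² = 0.1166, so 6220 × 0.1166 = 725.3 mR/h.
Shield: 7.76/1.76 = 4.409 half-value layers → attenuation 2^(−4.409) = 0.04707.
Combined: 725.3 × 0.04707 = 34.14 mR/h.

34.1 mR/h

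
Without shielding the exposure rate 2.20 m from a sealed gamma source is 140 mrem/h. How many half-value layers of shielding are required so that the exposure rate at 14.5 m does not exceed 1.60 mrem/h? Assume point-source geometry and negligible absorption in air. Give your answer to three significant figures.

1.01 half-value layers

At 14.5 m, distance alone gives (2.20/14.5)² = 0.02302, so 140 × 0.02302 = 3.223 mrem/h.
Further attenuation needed: 3.223/1.60 = 2.014.
n = log₂(2.014) = 1.010 half-value layers.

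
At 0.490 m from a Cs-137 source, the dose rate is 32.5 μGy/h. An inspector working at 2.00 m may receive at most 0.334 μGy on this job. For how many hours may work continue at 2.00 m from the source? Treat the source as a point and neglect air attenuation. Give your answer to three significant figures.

0.171 h

By the inverse-square law, rate at 2.00 m:
(0.490/2.00)² = 0.06002, so 32.5 × 0.06002 = 1.951 μGy/h.
Stay time = 0.334 μGy ÷ 1.951 μGy/h = 0.1712 h.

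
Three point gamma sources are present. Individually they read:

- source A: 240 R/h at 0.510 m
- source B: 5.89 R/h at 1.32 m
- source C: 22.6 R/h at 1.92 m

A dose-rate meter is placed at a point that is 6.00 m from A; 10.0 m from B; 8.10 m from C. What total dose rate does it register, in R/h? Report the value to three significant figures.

3.11 R/h

By superposition, sum each source's inverse-square contribution:
A: 240 × (0.510/6.00)² = 1.734 R/h
B: 5.89 × (1.32/10.0)² = 0.1026 R/h
C: 22.6 × (1.92/8.10)² = 1.270 R/h
Total = 1.734 + 0.1026 + 1.270 = 3.107 R/h.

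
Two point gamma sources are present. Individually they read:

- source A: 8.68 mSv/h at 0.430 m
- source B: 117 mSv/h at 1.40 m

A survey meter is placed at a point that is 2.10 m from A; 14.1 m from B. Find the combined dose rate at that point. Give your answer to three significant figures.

Each source contributes Iᵢ·(dᵢ/rᵢ)²; contributions add.
A: 8.68 × (0.430/2.10)² = 0.3639 mSv/h
B: 117 × (1.40/14.1)² = 1.153 mSv/h
Total = 0.3639 + 1.153 = 1.517 mSv/h.

1.52 mSv/h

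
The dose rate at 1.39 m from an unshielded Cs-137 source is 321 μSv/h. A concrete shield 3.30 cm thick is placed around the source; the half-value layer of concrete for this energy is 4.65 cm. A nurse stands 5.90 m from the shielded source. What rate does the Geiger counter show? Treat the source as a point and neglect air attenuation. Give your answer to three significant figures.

Distance alone: 321 × (1.39/5.90)² = 321 × 0.05550 = 17.82 μSv/h.
Shield: 3.30/4.65 = 0.7097 half-value layers → attenuation 2^(−0.7097) = 0.6114.
Combined: 17.82 × 0.6114 = 10.90 μSv/h.

10.9 μSv/h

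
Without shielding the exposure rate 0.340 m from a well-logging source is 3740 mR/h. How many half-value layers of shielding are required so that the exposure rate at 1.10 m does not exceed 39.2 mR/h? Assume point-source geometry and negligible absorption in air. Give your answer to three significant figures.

At 1.10 m, distance alone gives 3740 × (0.340/1.10)² = 3740 × 0.09554 = 357.3 mR/h.
Further attenuation needed: 357.3/39.2 = 9.115.
n = log₂(9.115) = 3.188 half-value layers.

3.19 half-value layers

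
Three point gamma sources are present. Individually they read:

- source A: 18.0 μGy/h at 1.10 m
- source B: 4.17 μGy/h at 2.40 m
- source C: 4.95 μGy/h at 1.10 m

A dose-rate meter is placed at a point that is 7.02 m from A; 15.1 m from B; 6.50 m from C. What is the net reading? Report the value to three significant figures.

By superposition, sum each source's inverse-square contribution:
A: 18.0 × (1.10/7.02)² = 0.4420 μGy/h
B: 4.17 × (2.40/15.1)² = 0.1053 μGy/h
C: 4.95 × (1.10/6.50)² = 0.1418 μGy/h
Total = 0.4420 + 0.1053 + 0.1418 = 0.6891 μGy/h.

0.689 μGy/h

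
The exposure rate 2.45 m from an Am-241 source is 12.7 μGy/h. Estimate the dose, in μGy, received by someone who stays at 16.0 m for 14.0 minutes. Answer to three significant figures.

0.0695 μGy

Intensity scales as (d₁/d₂)², so rate at 16.0 m:
12.7 × (2.45/16.0)² = 12.7 × 0.02345 = 0.2978 μGy/h.
Dose = rate × time = 0.2978 μGy/h × 0.2333 h = 0.06948 μGy.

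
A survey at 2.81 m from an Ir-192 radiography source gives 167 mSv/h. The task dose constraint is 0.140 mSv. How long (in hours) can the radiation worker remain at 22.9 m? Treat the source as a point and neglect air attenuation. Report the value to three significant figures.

0.0557 h

Since intensity falls as 1/r², rate at 22.9 m:
(2.81/22.9)² = 0.01506, so 167 × 0.01506 = 2.515 mSv/h.
Stay time = 0.140 mSv ÷ 2.515 mSv/h = 0.05567 h.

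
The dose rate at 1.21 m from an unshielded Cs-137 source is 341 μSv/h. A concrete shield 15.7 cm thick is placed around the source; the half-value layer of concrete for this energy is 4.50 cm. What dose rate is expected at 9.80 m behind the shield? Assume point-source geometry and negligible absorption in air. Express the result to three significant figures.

Distance alone: (1.21/9.80)² = 0.01524, so 341 × 0.01524 = 5.197 μSv/h.
Shield: 15.7/4.50 = 3.489 half-value layers → attenuation 2^(−3.489) = 0.08906.
Combined: 5.197 × 0.08906 = 0.4628 μSv/h.

0.463 μSv/h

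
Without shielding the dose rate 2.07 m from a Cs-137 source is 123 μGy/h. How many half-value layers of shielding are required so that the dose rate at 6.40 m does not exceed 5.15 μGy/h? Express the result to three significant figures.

At 6.40 m, distance alone gives 123 × (2.07/6.40)² = 123 × 0.1046 = 12.87 μGy/h.
Further attenuation needed: 12.87/5.15 = 2.499.
n = log₂(2.499) = 1.321 half-value layers.

1.32 half-value layers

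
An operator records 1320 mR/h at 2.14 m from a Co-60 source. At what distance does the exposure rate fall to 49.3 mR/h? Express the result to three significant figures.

Applying the 1/r² law, d₂ = d₁·√(I₁/I₂).
I₁/I₂ = 1320/49.3 = 26.77, so d₂ = 2.14 × √26.77 = 11.07 m.

11.1 m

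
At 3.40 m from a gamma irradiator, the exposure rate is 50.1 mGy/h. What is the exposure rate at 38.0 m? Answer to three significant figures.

Intensity scales as (d₁/d₂)², so the rate at 38.0 m is
50.1 × (3.40/38.0)² = 50.1 × 0.008006 = 0.4011 mGy/h.

0.401 mGy/h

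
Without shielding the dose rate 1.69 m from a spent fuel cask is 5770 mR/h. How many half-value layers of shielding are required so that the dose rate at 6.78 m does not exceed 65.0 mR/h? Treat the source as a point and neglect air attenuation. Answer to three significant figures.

At 6.78 m, distance alone gives (1.69/6.78)² = 0.06213, so 5770 × 0.06213 = 358.5 mR/h.
Further attenuation needed: 358.5/65.0 = 5.515.
n = log₂(5.515) = 2.463 half-value layers.

2.46 half-value layers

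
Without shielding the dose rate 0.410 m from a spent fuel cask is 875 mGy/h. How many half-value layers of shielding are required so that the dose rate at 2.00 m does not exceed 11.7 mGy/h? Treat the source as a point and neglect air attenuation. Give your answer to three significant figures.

1.65 half-value layers

At 2.00 m, distance alone gives (0.410/2.00)² = 0.04202, so 875 × 0.04202 = 36.77 mGy/h.
Further attenuation needed: 36.77/11.7 = 3.143.
n = log₂(3.143) = 1.652 half-value layers.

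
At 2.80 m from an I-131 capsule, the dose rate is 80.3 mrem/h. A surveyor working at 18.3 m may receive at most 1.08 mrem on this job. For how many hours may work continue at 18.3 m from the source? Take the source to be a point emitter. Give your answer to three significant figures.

0.575 h

Applying the 1/r² law, rate at 18.3 m:
(2.80/18.3)² = 0.02341, so 80.3 × 0.02341 = 1.880 mrem/h.
Stay time = 1.08 mrem ÷ 1.880 mrem/h = 0.5745 h.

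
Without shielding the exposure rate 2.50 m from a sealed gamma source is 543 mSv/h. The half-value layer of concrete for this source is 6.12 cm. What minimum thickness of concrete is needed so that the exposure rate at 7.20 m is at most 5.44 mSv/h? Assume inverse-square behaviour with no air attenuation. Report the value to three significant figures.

22.0 cm

At 7.20 m, distance alone gives (2.50/7.20)² = 0.1206, so 543 × 0.1206 = 65.49 mSv/h.
Further attenuation needed: 65.49/5.44 = 12.04.
n = log₂(12.04) = 3.590 half-value layers.
Thickness = 3.590 × 6.12 cm = 21.97 cm.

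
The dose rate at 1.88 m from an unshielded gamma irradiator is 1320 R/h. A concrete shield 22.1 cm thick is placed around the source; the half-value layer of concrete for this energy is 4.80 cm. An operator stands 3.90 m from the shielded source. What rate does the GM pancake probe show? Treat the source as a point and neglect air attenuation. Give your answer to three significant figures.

Distance alone: 1320 × (1.88/3.90)² = 1320 × 0.2324 = 306.8 R/h.
Shield: 22.1/4.80 = 4.604 half-value layers → attenuation 2^(−4.604) = 0.04112.
Combined: 306.8 × 0.04112 = 12.62 R/h.

12.6 R/h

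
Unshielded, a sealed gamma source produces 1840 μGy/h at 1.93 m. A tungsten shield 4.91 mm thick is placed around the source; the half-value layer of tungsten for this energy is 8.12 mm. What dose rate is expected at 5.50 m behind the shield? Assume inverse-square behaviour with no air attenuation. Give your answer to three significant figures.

149 μGy/h

Distance alone: (1.93/5.50)² = 0.1231, so 1840 × 0.1231 = 226.5 μGy/h.
Shield: 4.91/8.12 = 0.6047 half-value layers → attenuation 2^(−0.6047) = 0.6576.
Combined: 226.5 × 0.6576 = 148.9 μGy/h.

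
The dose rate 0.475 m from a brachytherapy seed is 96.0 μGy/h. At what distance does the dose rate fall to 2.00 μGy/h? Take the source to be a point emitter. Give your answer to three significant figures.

3.29 m

Applying the 1/r² law, d₂ = d₁·√(I₁/I₂).
I₁/I₂ = 96.0/2.00 = 48.00, so d₂ = 0.475 × √48.00 = 3.291 m.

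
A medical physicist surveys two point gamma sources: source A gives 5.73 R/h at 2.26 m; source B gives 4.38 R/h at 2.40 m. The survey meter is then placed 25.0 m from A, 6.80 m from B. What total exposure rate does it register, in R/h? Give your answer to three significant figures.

Each source contributes Iᵢ·(dᵢ/rᵢ)²; contributions add.
A: 5.73 × (2.26/25.0)² = 0.04683 R/h
B: 4.38 × (2.40/6.80)² = 0.5456 R/h
Total = 0.04683 + 0.5456 = 0.5924 R/h.

0.592 R/h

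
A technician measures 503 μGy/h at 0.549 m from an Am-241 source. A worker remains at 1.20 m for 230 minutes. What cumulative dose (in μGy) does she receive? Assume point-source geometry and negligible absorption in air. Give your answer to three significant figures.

Applying the 1/r² law, rate at 1.20 m:
503 × (0.549/1.20)² = 503 × 0.2093 = 105.3 μGy/h.
Dose = rate × time = 105.3 μGy/h × 3.833 h = 403.6 μGy.

404 μGy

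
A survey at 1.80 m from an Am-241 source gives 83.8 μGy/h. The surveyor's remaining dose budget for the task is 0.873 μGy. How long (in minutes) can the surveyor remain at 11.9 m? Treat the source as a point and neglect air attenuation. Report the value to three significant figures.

27.3 min

By the inverse-square law, rate at 11.9 m:
83.8 × (1.80/11.9)² = 83.8 × 0.02288 = 1.917 μGy/h.
Stay time = 0.873 μGy ÷ 1.917 μGy/h = 0.4554 h = 27.32 min.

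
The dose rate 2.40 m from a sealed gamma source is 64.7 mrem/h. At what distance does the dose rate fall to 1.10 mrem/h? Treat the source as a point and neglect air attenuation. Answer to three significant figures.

Applying the 1/r² law, d₂ = d₁·√(I₁/I₂).
I₁/I₂ = 64.7/1.10 = 58.82, so d₂ = 2.40 × √58.82 = 18.41 m.

18.4 m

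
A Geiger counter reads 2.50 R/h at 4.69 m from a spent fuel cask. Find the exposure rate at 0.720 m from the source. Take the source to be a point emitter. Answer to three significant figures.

106 R/h

Intensity scales as (d₁/d₂)², so the rate at 0.720 m is
2.50 × (4.69/0.720)² = 2.50 × 42.43 = 106.1 R/h.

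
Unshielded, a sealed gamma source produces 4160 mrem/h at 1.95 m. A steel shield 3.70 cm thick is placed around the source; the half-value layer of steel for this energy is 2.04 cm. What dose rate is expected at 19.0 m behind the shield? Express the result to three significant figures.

12.5 mrem/h

Distance alone: (1.95/19.0)² = 0.01053, so 4160 × 0.01053 = 43.80 mrem/h.
Shield: 3.70/2.04 = 1.814 half-value layers → attenuation 2^(−1.814) = 0.2844.
Combined: 43.80 × 0.2844 = 12.46 mrem/h.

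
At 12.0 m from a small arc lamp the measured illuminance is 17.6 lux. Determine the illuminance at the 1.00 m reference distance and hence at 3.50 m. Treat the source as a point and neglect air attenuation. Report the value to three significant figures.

Since intensity falls as 1/r²,
At 1.00 m: (12.0/1.00)² = 144.0, so 17.6 × 144.0 = 2534 lux
At 3.50 m: (1.00/3.50)² = 0.08163, so 2534 × 0.08163 = 206.9 lux.

2530 lux; 207 lux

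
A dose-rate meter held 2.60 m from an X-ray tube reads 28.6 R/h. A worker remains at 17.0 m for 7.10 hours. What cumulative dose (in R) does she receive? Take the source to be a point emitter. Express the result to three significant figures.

Since intensity falls as 1/r², rate at 17.0 m:
28.6 × (2.60/17.0)² = 28.6 × 0.02339 = 0.6690 R/h.
Dose = rate × time = 0.6690 R/h × 7.100 h = 4.750 R.

4.75 R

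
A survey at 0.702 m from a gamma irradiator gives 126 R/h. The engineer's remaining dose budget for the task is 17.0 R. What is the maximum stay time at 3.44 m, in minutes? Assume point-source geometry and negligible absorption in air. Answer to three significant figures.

194 min

Intensity scales as (d₁/d₂)², so rate at 3.44 m:
(0.702/3.44)² = 0.04164, so 126 × 0.04164 = 5.247 R/h.
Stay time = 17.0 R ÷ 5.247 R/h = 3.240 h = 194.4 min.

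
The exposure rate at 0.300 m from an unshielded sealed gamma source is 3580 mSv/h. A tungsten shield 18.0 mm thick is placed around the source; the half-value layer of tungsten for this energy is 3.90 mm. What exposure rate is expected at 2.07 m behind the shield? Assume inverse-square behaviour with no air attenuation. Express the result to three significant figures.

Distance alone: (0.300/2.07)² = 0.02100, so 3580 × 0.02100 = 75.18 mSv/h.
Shield: 18.0/3.90 = 4.615 half-value layers → attenuation 2^(−4.615) = 0.04081.
Combined: 75.18 × 0.04081 = 3.068 mSv/h.

3.07 mSv/h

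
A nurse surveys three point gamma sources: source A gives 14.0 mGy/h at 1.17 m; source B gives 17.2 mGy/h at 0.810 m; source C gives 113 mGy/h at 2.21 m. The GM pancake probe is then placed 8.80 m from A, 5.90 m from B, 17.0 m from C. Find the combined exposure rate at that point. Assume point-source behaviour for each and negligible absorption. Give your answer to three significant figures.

2.48 mGy/h

By superposition, sum each source's inverse-square contribution:
A: 14.0 × (1.17/8.80)² = 0.2475 mGy/h
B: 17.2 × (0.810/5.90)² = 0.3242 mGy/h
C: 113 × (2.21/17.0)² = 1.910 mGy/h
Total = 0.2475 + 0.3242 + 1.910 = 2.482 mGy/h.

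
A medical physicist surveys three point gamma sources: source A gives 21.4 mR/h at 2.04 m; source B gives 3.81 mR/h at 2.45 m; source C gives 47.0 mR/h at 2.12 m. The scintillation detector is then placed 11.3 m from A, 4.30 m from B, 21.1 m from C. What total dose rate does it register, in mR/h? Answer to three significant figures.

2.41 mR/h

Each source contributes Iᵢ·(dᵢ/rᵢ)²; contributions add.
A: 21.4 × (2.04/11.3)² = 0.6975 mR/h
B: 3.81 × (2.45/4.30)² = 1.237 mR/h
C: 47.0 × (2.12/21.1)² = 0.4745 mR/h
Total = 0.6975 + 1.237 + 0.4745 = 2.409 mR/h.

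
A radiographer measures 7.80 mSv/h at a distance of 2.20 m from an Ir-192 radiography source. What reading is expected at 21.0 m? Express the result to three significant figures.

0.0856 mSv/h

Since intensity falls as 1/r², the rate at 21.0 m is
7.80 × (2.20/21.0)² = 7.80 × 0.01098 = 0.08564 mSv/h.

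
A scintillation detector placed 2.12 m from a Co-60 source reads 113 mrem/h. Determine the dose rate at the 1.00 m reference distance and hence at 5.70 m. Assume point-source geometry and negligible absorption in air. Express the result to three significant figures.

508 mrem/h; 15.6 mrem/h

Intensity scales as (d₁/d₂)², so
At 1.00 m: (2.12/1.00)² = 4.494, so 113 × 4.494 = 507.8 mrem/h
At 5.70 m: (1.00/5.70)² = 0.03078, so 507.8 × 0.03078 = 15.63 mrem/h.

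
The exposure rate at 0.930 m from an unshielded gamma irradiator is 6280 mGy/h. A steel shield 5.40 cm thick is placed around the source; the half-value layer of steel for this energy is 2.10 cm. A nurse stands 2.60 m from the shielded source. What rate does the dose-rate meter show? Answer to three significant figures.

135 mGy/h

Distance alone: (0.930/2.60)² = 0.1279, so 6280 × 0.1279 = 803.2 mGy/h.
Shield: 5.40/2.10 = 2.571 half-value layers → attenuation 2^(−2.571) = 0.1683.
Combined: 803.2 × 0.1683 = 135.2 mGy/h.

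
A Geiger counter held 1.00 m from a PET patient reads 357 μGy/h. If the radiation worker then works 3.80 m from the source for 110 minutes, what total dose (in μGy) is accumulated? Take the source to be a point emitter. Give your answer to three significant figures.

Since intensity falls as 1/r², rate at 3.80 m:
357 × (1.00/3.80)² = 357 × 0.06925 = 24.72 μGy/h.
Dose = rate × time = 24.72 μGy/h × 1.833 h = 45.31 μGy.

45.3 μGy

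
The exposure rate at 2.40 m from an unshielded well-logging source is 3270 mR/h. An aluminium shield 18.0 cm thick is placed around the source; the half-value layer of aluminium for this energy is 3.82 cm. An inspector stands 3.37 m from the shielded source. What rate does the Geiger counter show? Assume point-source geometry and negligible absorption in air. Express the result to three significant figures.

Distance alone: (2.40/3.37)² = 0.5072, so 3270 × 0.5072 = 1659 mR/h.
Shield: 18.0/3.82 = 4.712 half-value layers → attenuation 2^(−4.712) = 0.03815.
Combined: 1659 × 0.03815 = 63.29 mR/h.

63.3 mR/h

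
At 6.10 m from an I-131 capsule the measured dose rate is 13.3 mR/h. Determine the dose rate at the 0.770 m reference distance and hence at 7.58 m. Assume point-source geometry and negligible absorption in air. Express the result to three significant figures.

Applying the 1/r² law,
At 0.770 m: 13.3 × (6.10/0.770)² = 13.3 × 62.76 = 834.7 mR/h
At 7.58 m: (0.770/7.58)² = 0.01032, so 834.7 × 0.01032 = 8.614 mR/h.

835 mR/h; 8.61 mR/h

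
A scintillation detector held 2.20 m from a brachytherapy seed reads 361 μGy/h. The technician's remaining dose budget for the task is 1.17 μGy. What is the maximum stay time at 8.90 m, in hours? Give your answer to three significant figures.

Using I₁d₁² = I₂d₂², rate at 8.90 m:
361 × (2.20/8.90)² = 361 × 0.06110 = 22.06 μGy/h.
Stay time = 1.17 μGy ÷ 22.06 μGy/h = 0.05304 h.

0.0530 h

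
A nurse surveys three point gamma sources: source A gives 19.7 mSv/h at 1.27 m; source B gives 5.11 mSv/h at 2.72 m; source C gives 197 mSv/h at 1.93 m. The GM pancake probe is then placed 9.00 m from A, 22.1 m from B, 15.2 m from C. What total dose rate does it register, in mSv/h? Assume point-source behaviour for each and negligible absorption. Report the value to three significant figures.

By superposition, sum each source's inverse-square contribution:
A: 19.7 × (1.27/9.00)² = 0.3923 mSv/h
B: 5.11 × (2.72/22.1)² = 0.07741 mSv/h
C: 197 × (1.93/15.2)² = 3.176 mSv/h
Total = 0.3923 + 0.07741 + 3.176 = 3.646 mSv/h.

3.65 mSv/h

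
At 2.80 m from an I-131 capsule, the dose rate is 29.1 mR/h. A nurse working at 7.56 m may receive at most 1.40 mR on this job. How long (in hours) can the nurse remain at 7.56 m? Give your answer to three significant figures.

0.351 h

Since intensity falls as 1/r², rate at 7.56 m:
(2.80/7.56)² = 0.1372, so 29.1 × 0.1372 = 3.993 mR/h.
Stay time = 1.40 mR ÷ 3.993 mR/h = 0.3506 h.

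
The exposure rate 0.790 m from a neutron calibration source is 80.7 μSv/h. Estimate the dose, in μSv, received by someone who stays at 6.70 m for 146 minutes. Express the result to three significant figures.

Since intensity falls as 1/r², rate at 6.70 m:
80.7 × (0.790/6.70)² = 80.7 × 0.01390 = 1.122 μSv/h.
Dose = rate × time = 1.122 μSv/h × 2.433 h = 2.730 μSv.

2.73 μSv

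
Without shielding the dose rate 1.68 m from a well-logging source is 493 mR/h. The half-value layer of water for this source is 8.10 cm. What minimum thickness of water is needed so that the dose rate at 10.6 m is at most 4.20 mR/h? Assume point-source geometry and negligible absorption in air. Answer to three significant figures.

At 10.6 m, distance alone gives (1.68/10.6)² = 0.02512, so 493 × 0.02512 = 12.38 mR/h.
Further attenuation needed: 12.38/4.20 = 2.948.
n = log₂(2.948) = 1.560 half-value layers.
Thickness = 1.560 × 8.10 cm = 12.64 cm.

12.6 cm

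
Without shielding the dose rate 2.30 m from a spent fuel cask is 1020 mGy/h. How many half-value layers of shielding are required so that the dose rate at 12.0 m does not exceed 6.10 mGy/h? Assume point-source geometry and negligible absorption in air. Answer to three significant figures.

At 12.0 m, distance alone gives 1020 × (2.30/12.0)² = 1020 × 0.03674 = 37.47 mGy/h.
Further attenuation needed: 37.47/6.10 = 6.143.
n = log₂(6.143) = 2.619 half-value layers.

2.62 half-value layers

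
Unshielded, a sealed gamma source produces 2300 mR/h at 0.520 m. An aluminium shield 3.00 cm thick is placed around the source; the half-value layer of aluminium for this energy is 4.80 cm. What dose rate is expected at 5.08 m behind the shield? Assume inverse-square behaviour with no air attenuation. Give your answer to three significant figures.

15.6 mR/h

Distance alone: 2300 × (0.520/5.08)² = 2300 × 0.01048 = 24.10 mR/h.
Shield: 3.00/4.80 = 0.6250 half-value layers → attenuation 2^(−0.6250) = 0.6484.
Combined: 24.10 × 0.6484 = 15.63 mR/h.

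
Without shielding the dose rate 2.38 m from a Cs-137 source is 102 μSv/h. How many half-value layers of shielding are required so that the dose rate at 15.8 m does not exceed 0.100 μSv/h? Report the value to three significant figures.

4.53 half-value layers

At 15.8 m, distance alone gives (2.38/15.8)² = 0.02269, so 102 × 0.02269 = 2.314 μSv/h.
Further attenuation needed: 2.314/0.100 = 23.14.
n = log₂(23.14) = 4.532 half-value layers.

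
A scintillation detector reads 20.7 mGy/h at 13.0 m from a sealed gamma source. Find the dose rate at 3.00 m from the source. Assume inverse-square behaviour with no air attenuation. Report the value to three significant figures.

Applying the 1/r² law, the rate at 3.00 m is
20.7 × (13.0/3.00)² = 20.7 × 18.78 = 388.7 mGy/h.

389 mGy/h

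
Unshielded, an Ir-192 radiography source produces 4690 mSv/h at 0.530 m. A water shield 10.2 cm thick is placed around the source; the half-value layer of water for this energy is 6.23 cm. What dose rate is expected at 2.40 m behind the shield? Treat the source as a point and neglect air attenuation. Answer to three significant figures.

Distance alone: (0.530/2.40)² = 0.04877, so 4690 × 0.04877 = 228.7 mSv/h.
Shield: 10.2/6.23 = 1.637 half-value layers → attenuation 2^(−1.637) = 0.3215.
Combined: 228.7 × 0.3215 = 73.53 mSv/h.

73.5 mSv/h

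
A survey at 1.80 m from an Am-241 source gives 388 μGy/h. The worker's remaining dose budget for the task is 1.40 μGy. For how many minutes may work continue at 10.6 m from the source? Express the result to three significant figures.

7.51 min

Since intensity falls as 1/r², rate at 10.6 m:
388 × (1.80/10.6)² = 388 × 0.02884 = 11.19 μGy/h.
Stay time = 1.40 μGy ÷ 11.19 μGy/h = 0.1251 h = 7.506 min.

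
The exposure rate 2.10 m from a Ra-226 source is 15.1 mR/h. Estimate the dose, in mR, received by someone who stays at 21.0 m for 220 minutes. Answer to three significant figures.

0.554 mR

Using I₁d₁² = I₂d₂², rate at 21.0 m:
15.1 × (2.10/21.0)² = 15.1 × 0.01000 = 0.1510 mR/h.
Dose = rate × time = 0.1510 mR/h × 3.667 h = 0.5537 mR.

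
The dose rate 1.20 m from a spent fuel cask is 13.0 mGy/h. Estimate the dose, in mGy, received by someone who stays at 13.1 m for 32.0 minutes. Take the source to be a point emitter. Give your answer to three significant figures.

0.0582 mGy

Intensity scales as (d₁/d₂)², so rate at 13.1 m:
(1.20/13.1)² = 0.008391, so 13.0 × 0.008391 = 0.1091 mGy/h.
Dose = rate × time = 0.1091 mGy/h × 0.5333 h = 0.05818 mGy.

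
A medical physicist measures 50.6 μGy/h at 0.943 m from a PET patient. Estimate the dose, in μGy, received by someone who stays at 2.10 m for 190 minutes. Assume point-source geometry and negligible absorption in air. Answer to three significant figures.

Using I₁d₁² = I₂d₂², rate at 2.10 m:
(0.943/2.10)² = 0.2016, so 50.6 × 0.2016 = 10.20 μGy/h.
Dose = rate × time = 10.20 μGy/h × 3.167 h = 32.30 μGy.

32.3 μGy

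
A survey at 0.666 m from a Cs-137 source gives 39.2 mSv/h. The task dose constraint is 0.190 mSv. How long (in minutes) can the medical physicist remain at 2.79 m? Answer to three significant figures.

Using I₁d₁² = I₂d₂², rate at 2.79 m:
(0.666/2.79)² = 0.05698, so 39.2 × 0.05698 = 2.234 mSv/h.
Stay time = 0.190 mSv ÷ 2.234 mSv/h = 0.08505 h = 5.103 min.

5.10 min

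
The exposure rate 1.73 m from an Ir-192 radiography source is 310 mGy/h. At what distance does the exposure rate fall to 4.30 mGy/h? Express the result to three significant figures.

Intensity scales as (d₁/d₂)², so d₂ = d₁·√(I₁/I₂).
I₁/I₂ = 310/4.30 = 72.09, so d₂ = 1.73 × √72.09 = 14.69 m.

14.7 m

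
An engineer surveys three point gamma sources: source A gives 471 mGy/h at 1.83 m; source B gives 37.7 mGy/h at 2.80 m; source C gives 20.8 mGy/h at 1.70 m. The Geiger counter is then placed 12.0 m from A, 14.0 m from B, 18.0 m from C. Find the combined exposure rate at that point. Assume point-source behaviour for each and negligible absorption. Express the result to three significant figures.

By superposition, sum each source's inverse-square contribution:
A: 471 × (1.83/12.0)² = 10.95 mGy/h
B: 37.7 × (2.80/14.0)² = 1.508 mGy/h
C: 20.8 × (1.70/18.0)² = 0.1855 mGy/h
Total = 10.95 + 1.508 + 0.1855 = 12.64 mGy/h.

12.6 mGy/h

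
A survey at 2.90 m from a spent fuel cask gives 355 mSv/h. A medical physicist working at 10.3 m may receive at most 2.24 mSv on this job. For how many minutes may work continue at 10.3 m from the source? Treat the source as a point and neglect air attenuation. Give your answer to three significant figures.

Intensity scales as (d₁/d₂)², so rate at 10.3 m:
355 × (2.90/10.3)² = 355 × 0.07927 = 28.14 mSv/h.
Stay time = 2.24 mSv ÷ 28.14 mSv/h = 0.07960 h = 4.776 min.

4.78 min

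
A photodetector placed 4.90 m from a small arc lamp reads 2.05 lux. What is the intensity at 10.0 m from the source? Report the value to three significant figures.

0.492 lux

Since intensity falls as 1/r², scaling from 4.90 m to 10.0 m:
(4.90/10.0)² = 0.2401, so 2.05 × 0.2401 = 0.4922 lux.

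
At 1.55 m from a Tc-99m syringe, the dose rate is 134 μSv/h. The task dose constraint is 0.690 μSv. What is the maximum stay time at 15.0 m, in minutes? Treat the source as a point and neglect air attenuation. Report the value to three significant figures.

By the inverse-square law, rate at 15.0 m:
(1.55/15.0)² = 0.01068, so 134 × 0.01068 = 1.431 μSv/h.
Stay time = 0.690 μSv ÷ 1.431 μSv/h = 0.4822 h = 28.93 min.

28.9 min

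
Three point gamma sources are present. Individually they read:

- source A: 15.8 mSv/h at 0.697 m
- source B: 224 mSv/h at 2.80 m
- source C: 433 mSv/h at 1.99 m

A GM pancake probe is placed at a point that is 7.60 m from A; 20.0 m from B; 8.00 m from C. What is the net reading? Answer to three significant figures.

31.3 mSv/h

Each source contributes Iᵢ·(dᵢ/rᵢ)²; contributions add.
A: 15.8 × (0.697/7.60)² = 0.1329 mSv/h
B: 224 × (2.80/20.0)² = 4.390 mSv/h
C: 433 × (1.99/8.00)² = 26.79 mSv/h
Total = 0.1329 + 4.390 + 26.79 = 31.31 mSv/h.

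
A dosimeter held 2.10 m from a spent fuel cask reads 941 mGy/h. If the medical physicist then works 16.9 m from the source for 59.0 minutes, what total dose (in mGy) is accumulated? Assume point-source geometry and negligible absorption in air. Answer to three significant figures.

14.3 mGy

Intensity scales as (d₁/d₂)², so rate at 16.9 m:
(2.10/16.9)² = 0.01544, so 941 × 0.01544 = 14.53 mGy/h.
Dose = rate × time = 14.53 mGy/h × 0.9833 h = 14.29 mGy.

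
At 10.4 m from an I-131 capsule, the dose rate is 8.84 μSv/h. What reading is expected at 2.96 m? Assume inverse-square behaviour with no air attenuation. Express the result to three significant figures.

Since intensity falls as 1/r², the rate at 2.96 m is
(10.4/2.96)² = 12.34, so 8.84 × 12.34 = 109.1 μSv/h.

109 μSv/h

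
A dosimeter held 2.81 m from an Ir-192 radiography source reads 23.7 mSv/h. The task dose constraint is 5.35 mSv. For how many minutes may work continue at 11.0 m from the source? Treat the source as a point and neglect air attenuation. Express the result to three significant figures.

Using I₁d₁² = I₂d₂², rate at 11.0 m:
(2.81/11.0)² = 0.06526, so 23.7 × 0.06526 = 1.547 mSv/h.
Stay time = 5.35 mSv ÷ 1.547 mSv/h = 3.458 h = 207.5 min.

208 min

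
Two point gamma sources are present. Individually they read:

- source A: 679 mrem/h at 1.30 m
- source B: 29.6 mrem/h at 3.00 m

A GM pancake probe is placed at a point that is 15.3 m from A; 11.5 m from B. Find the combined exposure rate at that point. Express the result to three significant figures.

By superposition, sum each source's inverse-square contribution:
A: 679 × (1.30/15.3)² = 4.902 mrem/h
B: 29.6 × (3.00/11.5)² = 2.014 mrem/h
Total = 4.902 + 2.014 = 6.916 mrem/h.

6.92 mrem/h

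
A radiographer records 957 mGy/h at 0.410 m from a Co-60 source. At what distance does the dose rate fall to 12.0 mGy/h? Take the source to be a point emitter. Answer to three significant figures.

3.66 m

By the inverse-square law, d₂ = d₁·√(I₁/I₂).
I₁/I₂ = 957/12.0 = 79.75, so d₂ = 0.410 × √79.75 = 3.661 m.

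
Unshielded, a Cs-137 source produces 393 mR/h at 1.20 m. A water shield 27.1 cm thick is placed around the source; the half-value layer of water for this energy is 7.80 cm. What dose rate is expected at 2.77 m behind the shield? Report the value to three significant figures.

Distance alone: 393 × (1.20/2.77)² = 393 × 0.1877 = 73.77 mR/h.
Shield: 27.1/7.80 = 3.474 half-value layers → attenuation 2^(−3.474) = 0.09000.
Combined: 73.77 × 0.09000 = 6.639 mR/h.

6.64 mR/h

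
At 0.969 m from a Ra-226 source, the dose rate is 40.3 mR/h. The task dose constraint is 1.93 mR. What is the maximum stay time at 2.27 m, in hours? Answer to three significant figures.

Using I₁d₁² = I₂d₂², rate at 2.27 m:
(0.969/2.27)² = 0.1822, so 40.3 × 0.1822 = 7.343 mR/h.
Stay time = 1.93 mR ÷ 7.343 mR/h = 0.2628 h.

0.263 h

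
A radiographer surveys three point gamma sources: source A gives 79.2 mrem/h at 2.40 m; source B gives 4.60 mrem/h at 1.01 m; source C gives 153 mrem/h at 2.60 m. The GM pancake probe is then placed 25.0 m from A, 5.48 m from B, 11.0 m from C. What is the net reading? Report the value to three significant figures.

9.43 mrem/h

Each source contributes Iᵢ·(dᵢ/rᵢ)²; contributions add.
A: 79.2 × (2.40/25.0)² = 0.7299 mrem/h
B: 4.60 × (1.01/5.48)² = 0.1563 mrem/h
C: 153 × (2.60/11.0)² = 8.548 mrem/h
Total = 0.7299 + 0.1563 + 8.548 = 9.434 mrem/h.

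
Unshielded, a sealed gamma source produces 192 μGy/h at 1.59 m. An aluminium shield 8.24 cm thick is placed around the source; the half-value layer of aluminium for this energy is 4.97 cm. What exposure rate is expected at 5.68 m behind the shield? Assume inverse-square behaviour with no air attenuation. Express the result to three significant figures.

Distance alone: 192 × (1.59/5.68)² = 192 × 0.07836 = 15.05 μGy/h.
Shield: 8.24/4.97 = 1.658 half-value layers → attenuation 2^(−1.658) = 0.3169.
Combined: 15.05 × 0.3169 = 4.769 μGy/h.

4.77 μGy/h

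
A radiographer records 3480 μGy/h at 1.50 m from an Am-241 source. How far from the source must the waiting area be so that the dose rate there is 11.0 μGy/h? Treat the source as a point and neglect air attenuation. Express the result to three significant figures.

26.7 m

Using I₁d₁² = I₂d₂², d₂ = d₁·√(I₁/I₂).
I₁/I₂ = 3480/11.0 = 316.4, so d₂ = 1.50 × √316.4 = 26.68 m.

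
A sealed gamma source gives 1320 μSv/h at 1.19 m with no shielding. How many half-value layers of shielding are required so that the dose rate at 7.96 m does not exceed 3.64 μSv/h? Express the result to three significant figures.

At 7.96 m, distance alone gives (1.19/7.96)² = 0.02235, so 1320 × 0.02235 = 29.50 μSv/h.
Further attenuation needed: 29.50/3.64 = 8.104.
n = log₂(8.104) = 3.019 half-value layers.

3.02 half-value layers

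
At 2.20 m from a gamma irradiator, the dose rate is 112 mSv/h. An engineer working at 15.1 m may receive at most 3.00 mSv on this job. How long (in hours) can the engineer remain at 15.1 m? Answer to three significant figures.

1.26 h

Applying the 1/r² law, rate at 15.1 m:
112 × (2.20/15.1)² = 112 × 0.02123 = 2.378 mSv/h.
Stay time = 3.00 mSv ÷ 2.378 mSv/h = 1.262 h.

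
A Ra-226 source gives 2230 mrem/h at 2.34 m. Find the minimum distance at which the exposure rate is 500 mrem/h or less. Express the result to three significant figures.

Applying the 1/r² law, d₂ = d₁·√(I₁/I₂).
I₁/I₂ = 2230/500 = 4.460, so d₂ = 2.34 × √4.460 = 4.942 m.

4.94 m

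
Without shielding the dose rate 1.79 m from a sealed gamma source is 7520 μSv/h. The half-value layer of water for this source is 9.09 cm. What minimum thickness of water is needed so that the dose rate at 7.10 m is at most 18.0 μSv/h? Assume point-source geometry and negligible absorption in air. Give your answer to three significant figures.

At 7.10 m, distance alone gives 7520 × (1.79/7.10)² = 7520 × 0.06356 = 478.0 μSv/h.
Further attenuation needed: 478.0/18.0 = 26.56.
n = log₂(26.56) = 4.731 half-value layers.
Thickness = 4.731 × 9.09 cm = 43.00 cm.

43.0 cm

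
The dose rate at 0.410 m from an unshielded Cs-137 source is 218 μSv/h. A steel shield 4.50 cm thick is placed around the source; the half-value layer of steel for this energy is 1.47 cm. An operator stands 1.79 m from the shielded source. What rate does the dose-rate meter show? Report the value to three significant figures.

1.37 μSv/h

Distance alone: (0.410/1.79)² = 0.05246, so 218 × 0.05246 = 11.44 μSv/h.
Shield: 4.50/1.47 = 3.061 half-value layers → attenuation 2^(−3.061) = 0.1198.
Combined: 11.44 × 0.1198 = 1.371 μSv/h.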